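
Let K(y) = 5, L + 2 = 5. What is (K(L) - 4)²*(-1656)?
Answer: -1656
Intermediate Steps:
L = 3 (L = -2 + 5 = 3)
(K(L) - 4)²*(-1656) = (5 - 4)²*(-1656) = 1²*(-1656) = 1*(-1656) = -1656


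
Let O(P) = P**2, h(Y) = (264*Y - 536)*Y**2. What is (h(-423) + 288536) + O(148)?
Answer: -20076954792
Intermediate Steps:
h(Y) = Y**2*(-536 + 264*Y) (h(Y) = (-536 + 264*Y)*Y**2 = Y**2*(-536 + 264*Y))
(h(-423) + 288536) + O(148) = ((-423)**2*(-536 + 264*(-423)) + 288536) + 148**2 = (178929*(-536 - 111672) + 288536) + 21904 = (178929*(-112208) + 288536) + 21904 = (-20077265232 + 288536) + 21904 = -20076976696 + 21904 = -20076954792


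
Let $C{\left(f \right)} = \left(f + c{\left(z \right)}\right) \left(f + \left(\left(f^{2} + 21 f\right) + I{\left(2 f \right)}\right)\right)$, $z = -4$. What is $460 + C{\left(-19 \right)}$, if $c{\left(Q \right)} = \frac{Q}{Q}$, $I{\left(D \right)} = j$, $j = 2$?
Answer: $1450$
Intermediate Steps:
$I{\left(D \right)} = 2$
$c{\left(Q \right)} = 1$
$C{\left(f \right)} = \left(1 + f\right) \left(2 + f^{2} + 22 f\right)$ ($C{\left(f \right)} = \left(f + 1\right) \left(f + \left(\left(f^{2} + 21 f\right) + 2\right)\right) = \left(1 + f\right) \left(f + \left(2 + f^{2} + 21 f\right)\right) = \left(1 + f\right) \left(2 + f^{2} + 22 f\right)$)
$460 + C{\left(-19 \right)} = 460 + \left(2 + \left(-19\right)^{3} + 23 \left(-19\right)^{2} + 24 \left(-19\right)\right) = 460 + \left(2 - 6859 + 23 \cdot 361 - 456\right) = 460 + \left(2 - 6859 + 8303 - 456\right) = 460 + 990 = 1450$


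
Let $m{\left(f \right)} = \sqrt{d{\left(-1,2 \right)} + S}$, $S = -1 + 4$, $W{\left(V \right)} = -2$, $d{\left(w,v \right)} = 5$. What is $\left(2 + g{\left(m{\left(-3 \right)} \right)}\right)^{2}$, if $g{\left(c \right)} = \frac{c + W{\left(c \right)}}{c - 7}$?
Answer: $\frac{7944}{1681} - \frac{1760 \sqrt{2}}{1681} \approx 3.2451$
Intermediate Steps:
$S = 3$
$m{\left(f \right)} = 2 \sqrt{2}$ ($m{\left(f \right)} = \sqrt{5 + 3} = \sqrt{8} = 2 \sqrt{2}$)
$g{\left(c \right)} = \frac{-2 + c}{-7 + c}$ ($g{\left(c \right)} = \frac{c - 2}{c - 7} = \frac{-2 + c}{-7 + c}$)
$\left(2 + g{\left(m{\left(-3 \right)} \right)}\right)^{2} = \left(2 + \frac{-2 + 2 \sqrt{2}}{-7 + 2 \sqrt{2}}\right)^{2}$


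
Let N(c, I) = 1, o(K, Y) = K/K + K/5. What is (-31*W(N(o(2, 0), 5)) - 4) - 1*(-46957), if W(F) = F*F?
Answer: 46922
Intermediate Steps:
o(K, Y) = 1 + K/5 (o(K, Y) = 1 + K*(1/5) = 1 + K/5)
W(F) = F**2
(-31*W(N(o(2, 0), 5)) - 4) - 1*(-46957) = (-31*1**2 - 4) - 1*(-46957) = (-31*1 - 4) + 46957 = (-31 - 4) + 46957 = -35 + 46957 = 46922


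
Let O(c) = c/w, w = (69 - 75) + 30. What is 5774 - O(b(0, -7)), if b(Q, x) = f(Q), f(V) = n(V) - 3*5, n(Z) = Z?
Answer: 46197/8 ≈ 5774.6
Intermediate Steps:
f(V) = -15 + V (f(V) = V - 3*5 = V - 15 = -15 + V)
b(Q, x) = -15 + Q
w = 24 (w = -6 + 30 = 24)
O(c) = c/24
5774 - O(b(0, -7)) = 5774 - (-15 + 0)/24 = 5774 - (-15)/24 = 5774 - 1*(-5/8) = 5774 + 5/8 = 46197/8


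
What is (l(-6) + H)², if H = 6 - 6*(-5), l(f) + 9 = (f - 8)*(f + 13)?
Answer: 5041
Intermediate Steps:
l(f) = -9 + (-8 + f)*(13 + f) (l(f) = -9 + (f - 8)*(f + 13) = -9 + (-8 + f)*(13 + f))
H = 36 (H = 6 + 30 = 36)
(l(-6) + H)² = ((-113 + (-6)² + 5*(-6)) + 36)² = ((-113 + 36 - 30) + 36)² = (-107 + 36)² = (-71)² = 5041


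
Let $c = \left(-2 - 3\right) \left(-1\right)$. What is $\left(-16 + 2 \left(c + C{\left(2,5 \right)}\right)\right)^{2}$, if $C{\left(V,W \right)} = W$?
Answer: $16$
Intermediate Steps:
$c = 5$ ($c = \left(-2 - 3\right) \left(-1\right) = \left(-5\right) \left(-1\right) = 5$)
$\left(-16 + 2 \left(c + C{\left(2,5 \right)}\right)\right)^{2} = \left(-16 + 2 \left(5 + 5\right)\right)^{2} = \left(-16 + 2 \cdot 10\right)^{2} = \left(-16 + 20\right)^{2} = 4^{2} = 16$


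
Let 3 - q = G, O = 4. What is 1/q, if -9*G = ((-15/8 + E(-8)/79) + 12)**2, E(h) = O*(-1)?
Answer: 3594816/51323137 ≈ 0.070043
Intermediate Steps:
E(h) = -4 (E(h) = 4*(-1) = -4)
G = -40538689/3594816 (G = -((-15/8 - 4/79) + 12)**2/9 = -(-1217/632 + 12)**2/9 = -(6367/632)**2/9 = -1/9*40538689/399424 = -40538689/3594816 ≈ -11.277)
q = 51323137/3594816 (q = 3 - 1*(-40538689/3594816) = 3 + 40538689/3594816 = 51323137/3594816 ≈ 14.277)
1/q = 1/(51323137/3594816) = 3594816/51323137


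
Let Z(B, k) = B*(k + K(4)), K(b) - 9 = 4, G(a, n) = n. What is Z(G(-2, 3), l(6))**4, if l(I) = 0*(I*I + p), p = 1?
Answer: 2313441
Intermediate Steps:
K(b) = 13 (K(b) = 9 + 4 = 13)
l(I) = 0 (l(I) = 0*(I*I + 1) = 0*(I**2 + 1) = 0*(1 + I**2) = 0)
Z(B, k) = B*(13 + k) (Z(B, k) = B*(k + 13) = B*(13 + k))
Z(G(-2, 3), l(6))**4 = (3*(13 + 0))**4 = (3*13)**4 = 39**4 = 2313441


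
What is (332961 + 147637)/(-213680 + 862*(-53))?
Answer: -240299/129683 ≈ -1.8530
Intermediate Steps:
(332961 + 147637)/(-213680 + 862*(-53)) = 480598/(-213680 - 45686) = 480598/(-259366) = 480598*(-1/259366) = -240299/129683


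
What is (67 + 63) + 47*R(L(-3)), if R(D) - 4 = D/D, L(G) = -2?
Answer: 365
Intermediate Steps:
R(D) = 5 (R(D) = 4 + D/D = 4 + 1 = 5)
(67 + 63) + 47*R(L(-3)) = (67 + 63) + 47*5 = 130 + 235 = 365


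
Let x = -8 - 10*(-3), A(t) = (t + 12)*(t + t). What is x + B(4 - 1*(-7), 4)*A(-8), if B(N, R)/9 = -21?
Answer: 12118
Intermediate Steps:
B(N, R) = -189 (B(N, R) = 9*(-21) = -189)
A(t) = 2*t*(12 + t) (A(t) = (12 + t)*(2*t) = 2*t*(12 + t))
x = 22 (x = -8 + 30 = 22)
x + B(4 - 1*(-7), 4)*A(-8) = 22 - 378*(-8)*(12 - 8) = 22 - 378*(-8)*4 = 22 - 189*(-64) = 22 + 12096 = 12118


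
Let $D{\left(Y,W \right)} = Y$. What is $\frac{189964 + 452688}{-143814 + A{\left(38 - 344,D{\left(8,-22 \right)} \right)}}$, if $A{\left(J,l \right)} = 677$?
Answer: $- \frac{642652}{143137} \approx -4.4898$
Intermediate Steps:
$\frac{189964 + 452688}{-143814 + A{\left(38 - 344,D{\left(8,-22 \right)} \right)}} = \frac{189964 + 452688}{-143814 + 677} = \frac{642652}{-143137} = 642652 \left(- \frac{1}{143137}\right) = - \frac{642652}{143137}$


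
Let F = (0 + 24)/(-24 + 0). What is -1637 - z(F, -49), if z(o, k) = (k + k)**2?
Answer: -11241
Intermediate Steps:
F = -1 (F = 24/(-24) = 24*(-1/24) = -1)
z(o, k) = 4*k**2 (z(o, k) = (2*k)**2 = 4*k**2)
-1637 - z(F, -49) = -1637 - 4*(-49)**2 = -1637 - 4*2401 = -1637 - 1*9604 = -1637 - 9604 = -11241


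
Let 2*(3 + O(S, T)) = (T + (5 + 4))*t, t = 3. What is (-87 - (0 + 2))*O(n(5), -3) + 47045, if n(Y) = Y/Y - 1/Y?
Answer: 46511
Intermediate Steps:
n(Y) = 1 - 1/Y
O(S, T) = 21/2 + 3*T/2 (O(S, T) = -3 + ((T + (5 + 4))*3)/2 = -3 + ((T + 9)*3)/2 = -3 + ((9 + T)*3)/2 = -3 + (27 + 3*T)/2 = -3 + (27/2 + 3*T/2) = 21/2 + 3*T/2)
(-87 - (0 + 2))*O(n(5), -3) + 47045 = (-87 - (0 + 2))*(21/2 + (3/2)*(-3)) + 47045 = (-87 - 1*2)*(21/2 - 9/2) + 47045 = (-87 - 2)*6 + 47045 = -89*6 + 47045 = -534 + 47045 = 46511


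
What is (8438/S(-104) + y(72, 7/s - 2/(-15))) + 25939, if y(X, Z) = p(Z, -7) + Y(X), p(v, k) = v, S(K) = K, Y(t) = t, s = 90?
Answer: 60676379/2340 ≈ 25930.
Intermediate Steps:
y(X, Z) = X + Z (y(X, Z) = Z + X = X + Z)
(8438/S(-104) + y(72, 7/s - 2/(-15))) + 25939 = (8438/(-104) + (72 + (7/90 - 2/(-15)))) + 25939 = (8438*(-1/104) + (72 + (7*(1/90) - 2*(-1/15)))) + 25939 = (-4219/52 + (72 + (7/90 + 2/15))) + 25939 = (-4219/52 + (72 + 19/90)) + 25939 = (-4219/52 + 6499/90) + 25939 = -20881/2340 + 25939 = 60676379/2340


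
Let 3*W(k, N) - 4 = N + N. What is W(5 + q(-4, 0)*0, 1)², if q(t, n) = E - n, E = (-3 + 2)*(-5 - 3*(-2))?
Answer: 4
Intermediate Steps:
E = -1 (E = -(-5 + 6) = -1*1 = -1)
q(t, n) = -1 - n
W(k, N) = 4/3 + 2*N/3 (W(k, N) = 4/3 + (N + N)/3 = 4/3 + (2*N)/3 = 4/3 + 2*N/3)
W(5 + q(-4, 0)*0, 1)² = (4/3 + (⅔)*1)² = (4/3 + ⅔)² = 2² = 4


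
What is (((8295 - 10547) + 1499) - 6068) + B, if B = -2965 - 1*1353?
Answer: -11139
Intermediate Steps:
B = -4318 (B = -2965 - 1353 = -4318)
(((8295 - 10547) + 1499) - 6068) + B = (((8295 - 10547) + 1499) - 6068) - 4318 = ((-2252 + 1499) - 6068) - 4318 = (-753 - 6068) - 4318 = -6821 - 4318 = -11139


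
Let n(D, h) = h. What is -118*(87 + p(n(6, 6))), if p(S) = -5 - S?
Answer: -8968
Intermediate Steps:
-118*(87 + p(n(6, 6))) = -118*(87 + (-5 - 1*6)) = -118*(87 + (-5 - 6)) = -118*(87 - 11) = -118*76 = -8968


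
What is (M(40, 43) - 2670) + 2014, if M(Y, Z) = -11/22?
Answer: -1313/2 ≈ -656.50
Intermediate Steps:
M(Y, Z) = -½ (M(Y, Z) = -11*1/22 = -½)
(M(40, 43) - 2670) + 2014 = (-½ - 2670) + 2014 = -5341/2 + 2014 = -1313/2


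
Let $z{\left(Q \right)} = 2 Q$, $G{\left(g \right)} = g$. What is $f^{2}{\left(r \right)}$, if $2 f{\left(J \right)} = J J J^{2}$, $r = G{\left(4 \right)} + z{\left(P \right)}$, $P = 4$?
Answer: $107495424$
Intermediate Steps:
$r = 12$ ($r = 4 + 2 \cdot 4 = 4 + 8 = 12$)
$f{\left(J \right)} = \frac{J^{4}}{2}$ ($f{\left(J \right)} = \frac{J J J^{2}}{2} = \frac{J^{2} J^{2}}{2} = \frac{J^{4}}{2}$)
$f^{2}{\left(r \right)} = \left(\frac{12^{4}}{2}\right)^{2} = \left(\frac{1}{2} \cdot 20736\right)^{2} = 10368^{2} = 107495424$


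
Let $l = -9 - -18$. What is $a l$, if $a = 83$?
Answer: $747$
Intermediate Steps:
$l = 9$ ($l = -9 + 18 = 9$)
$a l = 83 \cdot 9 = 747$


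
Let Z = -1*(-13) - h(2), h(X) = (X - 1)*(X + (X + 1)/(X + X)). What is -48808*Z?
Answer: -500282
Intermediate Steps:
h(X) = (-1 + X)*(X + (1 + X)/(2*X)) (h(X) = (-1 + X)*(X + (1 + X)/((2*X))) = (-1 + X)*(X + (1 + X)*(1/(2*X))) = (-1 + X)*(X + (1 + X)/(2*X)))
Z = 41/4 (Z = -1*(-13) - (2² - ½*2 - ½/2) = 13 - (4 - 1 - ½*½) = 13 - (4 - 1 - ¼) = 13 - 1*11/4 = 13 - 11/4 = 41/4 ≈ 10.250)
-48808*Z = -48808*41/4 = -500282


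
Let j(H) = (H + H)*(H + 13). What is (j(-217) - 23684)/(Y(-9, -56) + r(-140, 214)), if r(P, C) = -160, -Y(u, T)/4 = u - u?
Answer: -16213/40 ≈ -405.33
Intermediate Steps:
Y(u, T) = 0 (Y(u, T) = -4*(u - u) = -4*0 = 0)
j(H) = 2*H*(13 + H) (j(H) = (2*H)*(13 + H) = 2*H*(13 + H))
(j(-217) - 23684)/(Y(-9, -56) + r(-140, 214)) = (2*(-217)*(13 - 217) - 23684)/(0 - 160) = (2*(-217)*(-204) - 23684)/(-160) = (88536 - 23684)*(-1/160) = 64852*(-1/160) = -16213/40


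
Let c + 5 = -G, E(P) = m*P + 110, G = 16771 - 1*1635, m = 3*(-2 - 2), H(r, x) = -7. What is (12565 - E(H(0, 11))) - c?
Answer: 27512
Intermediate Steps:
m = -12 (m = 3*(-4) = -12)
G = 15136 (G = 16771 - 1635 = 15136)
E(P) = 110 - 12*P (E(P) = -12*P + 110 = 110 - 12*P)
c = -15141 (c = -5 - 1*15136 = -5 - 15136 = -15141)
(12565 - E(H(0, 11))) - c = (12565 - (110 - 12*(-7))) - 1*(-15141) = (12565 - (110 + 84)) + 15141 = (12565 - 1*194) + 15141 = (12565 - 194) + 15141 = 12371 + 15141 = 27512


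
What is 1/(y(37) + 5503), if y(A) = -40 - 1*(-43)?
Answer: 1/5506 ≈ 0.00018162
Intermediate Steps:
y(A) = 3 (y(A) = -40 + 43 = 3)
1/(y(37) + 5503) = 1/(3 + 5503) = 1/5506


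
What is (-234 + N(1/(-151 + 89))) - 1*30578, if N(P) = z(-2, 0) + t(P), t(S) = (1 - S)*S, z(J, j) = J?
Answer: -118449079/3844 ≈ -30814.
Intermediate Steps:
t(S) = S*(1 - S)
N(P) = -2 + P*(1 - P)
(-234 + N(1/(-151 + 89))) - 1*30578 = (-234 + (-2 + 1/(-151 + 89) - (1/(-151 + 89))²)) - 1*30578 = (-234 + (-2 + 1/(-62) - (1/(-62))²)) - 30578 = (-234 + (-2 - 1/62 - (-1/62)²)) - 30578 = (-234 + (-2 - 1/62 - 1*1/3844)) - 30578 = (-234 + (-2 - 1/62 - 1/3844)) - 30578 = (-234 - 7751/3844) - 30578 = -907247/3844 - 30578 = -118449079/3844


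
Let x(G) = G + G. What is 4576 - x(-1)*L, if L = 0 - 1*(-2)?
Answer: 4580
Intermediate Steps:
x(G) = 2*G
L = 2 (L = 0 + 2 = 2)
4576 - x(-1)*L = 4576 - 2*(-1)*2 = 4576 - (-2)*2 = 4576 - 1*(-4) = 4576 + 4 = 4580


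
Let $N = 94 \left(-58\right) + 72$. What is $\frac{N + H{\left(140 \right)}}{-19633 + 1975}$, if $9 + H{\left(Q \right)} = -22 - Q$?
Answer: $\frac{5551}{17658} \approx 0.31436$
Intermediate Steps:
$N = -5380$ ($N = -5452 + 72 = -5380$)
$H{\left(Q \right)} = -31 - Q$ ($H{\left(Q \right)} = -9 - \left(22 + Q\right) = -31 - Q$)
$\frac{N + H{\left(140 \right)}}{-19633 + 1975} = \frac{-5380 - 171}{-19633 + 1975} = \frac{-5380 - 171}{-17658} = \left(-5380 - 171\right) \left(- \frac{1}{17658}\right) = \left(-5551\right) \left(- \frac{1}{17658}\right) = \frac{5551}{17658}$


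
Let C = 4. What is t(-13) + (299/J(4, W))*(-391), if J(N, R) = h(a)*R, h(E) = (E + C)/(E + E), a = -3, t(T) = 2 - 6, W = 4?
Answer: 350719/2 ≈ 1.7536e+5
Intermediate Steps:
t(T) = -4
h(E) = (4 + E)/(2*E) (h(E) = (E + 4)/(E + E) = (4 + E)/((2*E)) = (4 + E)*(1/(2*E)) = (4 + E)/(2*E))
J(N, R) = -R/6 (J(N, R) = ((½)*(4 - 3)/(-3))*R = ((½)*(-⅓)*1)*R = -R/6)
t(-13) + (299/J(4, W))*(-391) = -4 + (299/((-⅙*4)))*(-391) = -4 + (299/(-⅔))*(-391) = -4 + (299*(-3/2))*(-391) = -4 - 897/2*(-391) = -4 + 350727/2 = 350719/2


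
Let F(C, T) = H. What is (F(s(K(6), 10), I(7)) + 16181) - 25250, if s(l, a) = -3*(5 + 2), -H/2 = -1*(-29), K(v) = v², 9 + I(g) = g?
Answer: -9127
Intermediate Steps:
I(g) = -9 + g
H = -58 (H = -(-2)*(-29) = -2*29 = -58)
s(l, a) = -21 (s(l, a) = -3*7 = -21)
F(C, T) = -58
(F(s(K(6), 10), I(7)) + 16181) - 25250 = (-58 + 16181) - 25250 = 16123 - 25250 = -9127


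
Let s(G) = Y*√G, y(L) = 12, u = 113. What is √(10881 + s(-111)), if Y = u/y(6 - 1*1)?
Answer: √(391716 + 339*I*√111)/6 ≈ 104.31 + 0.47554*I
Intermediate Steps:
Y = 113/12 ≈ 9.4167
s(G) = 113*√G/12
√(10881 + s(-111)) = √(10881 + 113*√(-111)/12) = √(10881 + 113*(I*√111)/12) = √(10881 + 113*I*√111/12)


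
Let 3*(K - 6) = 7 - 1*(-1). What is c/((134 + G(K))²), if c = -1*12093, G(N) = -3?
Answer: -12093/17161 ≈ -0.70468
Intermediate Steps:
K = 26/3 (K = 6 + (7 - 1*(-1))/3 = 6 + (7 + 1)/3 = 6 + (⅓)*8 = 6 + 8/3 = 26/3 ≈ 8.6667)
c = -12093
c/((134 + G(K))²) = -12093/(134 - 3)² = -12093/(131²) = -12093/17161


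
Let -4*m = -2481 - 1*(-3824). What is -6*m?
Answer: 4029/2 ≈ 2014.5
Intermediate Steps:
m = -1343/4 (m = -(-2481 - 1*(-3824))/4 = -(-2481 + 3824)/4 = -1/4*1343 = -1343/4 ≈ -335.75)
-6*m = -6*(-1343/4) = 4029/2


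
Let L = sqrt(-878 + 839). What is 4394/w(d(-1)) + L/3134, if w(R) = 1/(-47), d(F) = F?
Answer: -206518 + I*sqrt(39)/3134 ≈ -2.0652e+5 + 0.0019927*I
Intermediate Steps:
w(R) = -1/47
L = I*sqrt(39) (L = sqrt(-39) = I*sqrt(39) ≈ 6.245*I)
4394/w(d(-1)) + L/3134 = 4394/(-1/47) + (I*sqrt(39))/3134 = 4394*(-47) + (I*sqrt(39))*(1/3134) = -206518 + I*sqrt(39)/3134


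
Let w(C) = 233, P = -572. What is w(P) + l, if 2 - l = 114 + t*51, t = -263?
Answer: 13534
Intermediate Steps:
l = 13301 (l = 2 - (114 - 263*51) = 2 - (114 - 13413) = 2 - 1*(-13299) = 2 + 13299 = 13301)
w(P) + l = 233 + 13301 = 13534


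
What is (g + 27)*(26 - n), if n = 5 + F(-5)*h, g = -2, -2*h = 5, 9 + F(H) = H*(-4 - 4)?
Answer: 4925/2 ≈ 2462.5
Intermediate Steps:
F(H) = -9 - 8*H (F(H) = -9 + H*(-4 - 4) = -9 + H*(-8) = -9 - 8*H)
h = -5/2 (h = -½*5 = -5/2 ≈ -2.5000)
n = -145/2 (n = 5 + (-9 - 8*(-5))*(-5/2) = 5 + (-9 + 40)*(-5/2) = 5 + 31*(-5/2) = 5 - 155/2 = -145/2 ≈ -72.500)
(g + 27)*(26 - n) = (-2 + 27)*(26 - 1*(-145/2)) = 25*(26 + 145/2) = 25*(197/2) = 4925/2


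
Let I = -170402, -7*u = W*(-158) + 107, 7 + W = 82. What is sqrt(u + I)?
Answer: I*sqrt(8267497)/7 ≈ 410.76*I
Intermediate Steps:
W = 75 (W = -7 + 82 = 75)
u = 11743/7 (u = -(75*(-158) + 107)/7 = -(-11850 + 107)/7 = -1/7*(-11743) = 11743/7 ≈ 1677.6)
sqrt(u + I) = sqrt(11743/7 - 170402) = sqrt(-1181071/7) = I*sqrt(8267497)/7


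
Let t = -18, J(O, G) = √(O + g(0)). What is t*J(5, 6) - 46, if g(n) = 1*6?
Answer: -46 - 18*√11 ≈ -105.70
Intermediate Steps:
g(n) = 6
J(O, G) = √(6 + O) (J(O, G) = √(O + 6) = √(6 + O))
t*J(5, 6) - 46 = -18*√(6 + 5) - 46 = -18*√11 - 46 = -46 - 18*√11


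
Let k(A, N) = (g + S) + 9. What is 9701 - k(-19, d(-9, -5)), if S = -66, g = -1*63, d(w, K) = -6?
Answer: 9821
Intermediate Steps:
g = -63
k(A, N) = -120 (k(A, N) = (-63 - 66) + 9 = -129 + 9 = -120)
9701 - k(-19, d(-9, -5)) = 9701 - 1*(-120) = 9701 + 120 = 9821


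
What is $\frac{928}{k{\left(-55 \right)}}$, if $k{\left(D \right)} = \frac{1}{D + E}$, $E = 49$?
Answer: $-5568$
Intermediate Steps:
$k{\left(D \right)} = \frac{1}{49 + D}$ ($k{\left(D \right)} = \frac{1}{D + 49} = \frac{1}{49 + D}$)
$\frac{928}{k{\left(-55 \right)}} = \frac{928}{\frac{1}{49 - 55}} = \frac{928}{\frac{1}{-6}} = \frac{928}{- \frac{1}{6}} = 928 \left(-6\right) = -5568$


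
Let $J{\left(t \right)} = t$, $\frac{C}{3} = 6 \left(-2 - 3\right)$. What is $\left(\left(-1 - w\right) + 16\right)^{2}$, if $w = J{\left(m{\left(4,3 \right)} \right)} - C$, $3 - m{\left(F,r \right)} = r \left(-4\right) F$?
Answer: $15876$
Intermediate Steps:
$m{\left(F,r \right)} = 3 + 4 F r$ ($m{\left(F,r \right)} = 3 - r \left(-4\right) F = 3 - - 4 r F = 3 - - 4 F r = 3 + 4 F r$)
$C = -90$ ($C = 3 \cdot 6 \left(-2 - 3\right) = 3 \cdot 6 \left(-5\right) = 3 \left(-30\right) = -90$)
$w = 141$ ($w = \left(3 + 4 \cdot 4 \cdot 3\right) - -90 = \left(3 + 48\right) + 90 = 51 + 90 = 141$)
$\left(\left(-1 - w\right) + 16\right)^{2} = \left(\left(-1 - 141\right) + 16\right)^{2} = \left(-142 + 16\right)^{2} = \left(-126\right)^{2} = 15876$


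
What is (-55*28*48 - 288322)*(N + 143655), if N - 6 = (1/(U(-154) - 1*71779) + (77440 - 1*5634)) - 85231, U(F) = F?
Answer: -3393579480111254/71933 ≈ -4.7177e+10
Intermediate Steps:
N = -965268928/71933 (N = 6 + ((1/(-154 - 1*71779) + (77440 - 1*5634)) - 85231) = 6 + ((1/(-154 - 71779) + (77440 - 5634)) - 85231) = 6 + ((1/(-71933) + 71806) - 85231) = 6 + ((-1/71933 + 71806) - 85231) = 6 + (5165220997/71933 - 85231) = 6 - 965700526/71933 = -965268928/71933 ≈ -13419.)
(-55*28*48 - 288322)*(N + 143655) = (-55*28*48 - 288322)*(-965268928/71933 + 143655) = (-1540*48 - 288322)*(9368266187/71933) = (-73920 - 288322)*(9368266187/71933) = -362242*9368266187/71933 = -3393579480111254/71933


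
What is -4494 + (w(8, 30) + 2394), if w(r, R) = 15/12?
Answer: -8395/4 ≈ -2098.8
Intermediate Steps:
w(r, R) = 5/4 (w(r, R) = 15*(1/12) = 5/4)
-4494 + (w(8, 30) + 2394) = -4494 + (5/4 + 2394) = -4494 + 9581/4 = -8395/4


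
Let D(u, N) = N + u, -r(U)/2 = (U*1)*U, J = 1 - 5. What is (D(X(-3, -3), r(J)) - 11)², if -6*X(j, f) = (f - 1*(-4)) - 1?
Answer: 1849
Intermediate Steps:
X(j, f) = -½ - f/6 (X(j, f) = -((f - 1*(-4)) - 1)/6 = -((f + 4) - 1)/6 = -((4 + f) - 1)/6 = -(3 + f)/6 = -½ - f/6)
J = -4
r(U) = -2*U² (r(U) = -2*U*1*U = -2*U*U = -2*U²)
(D(X(-3, -3), r(J)) - 11)² = ((-2*(-4)² + (-½ - ⅙*(-3))) - 11)² = ((-2*16 + (-½ + ½)) - 11)² = ((-32 + 0) - 11)² = (-32 - 11)² = (-43)² = 1849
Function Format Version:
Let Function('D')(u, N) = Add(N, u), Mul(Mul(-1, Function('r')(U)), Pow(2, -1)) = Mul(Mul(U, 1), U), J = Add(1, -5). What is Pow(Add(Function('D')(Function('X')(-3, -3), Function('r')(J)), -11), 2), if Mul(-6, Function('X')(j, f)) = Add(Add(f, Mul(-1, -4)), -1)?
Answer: 1849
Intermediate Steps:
Function('X')(j, f) = Add(Rational(-1, 2), Mul(Rational(-1, 6), f)) (Function('X')(j, f) = Mul(Rational(-1, 6), Add(Add(f, Mul(-1, -4)), -1)) = Mul(Rational(-1, 6), Add(Add(f, 4), -1)) = Mul(Rational(-1, 6), Add(Add(4, f), -1)) = Mul(Rational(-1, 6), Add(3, f)) = Add(Rational(-1, 2), Mul(Rational(-1, 6), f)))
J = -4
Function('r')(U) = Mul(-2, Pow(U, 2)) (Function('r')(U) = Mul(-2, Mul(Mul(U, 1), U)) = Mul(-2, Mul(U, U)) = Mul(-2, Pow(U, 2)))
Pow(Add(Function('D')(Function('X')(-3, -3), Function('r')(J)), -11), 2) = Pow(Add(Add(Mul(-2, Pow(-4, 2)), Add(Rational(-1, 2), Mul(Rational(-1, 6), -3))), -11), 2) = Pow(Add(Add(Mul(-2, 16), Add(Rational(-1, 2), Rational(1, 2))), -11), 2) = Pow(Add(Add(-32, 0), -11), 2) = Pow(Add(-32, -11), 2) = Pow(-43, 2) = 1849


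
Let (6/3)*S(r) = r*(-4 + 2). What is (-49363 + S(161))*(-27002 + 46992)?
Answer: -989984760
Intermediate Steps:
S(r) = -r (S(r) = (r*(-4 + 2))/2 = (r*(-2))/2 = (-2*r)/2 = -r)
(-49363 + S(161))*(-27002 + 46992) = (-49363 - 1*161)*(-27002 + 46992) = (-49363 - 161)*19990 = -49524*19990 = -989984760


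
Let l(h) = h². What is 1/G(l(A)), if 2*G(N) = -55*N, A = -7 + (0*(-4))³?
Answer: -2/2695 ≈ -0.00074212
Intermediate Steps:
A = -7 (A = -7 + 0³ = -7 + 0 = -7)
G(N) = -55*N/2 (G(N) = (-55*N)/2 = -55*N/2)
1/G(l(A)) = 1/(-55/2*(-7)²) = 1/(-55/2*49) = 1/(-2695/2) = -2/2695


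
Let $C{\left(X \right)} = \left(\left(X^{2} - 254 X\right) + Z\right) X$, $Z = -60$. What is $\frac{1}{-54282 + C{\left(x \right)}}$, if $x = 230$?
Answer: $- \frac{1}{1337682} \approx -7.4756 \cdot 10^{-7}$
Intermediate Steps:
$C{\left(X \right)} = X \left(-60 + X^{2} - 254 X\right)$ ($C{\left(X \right)} = \left(\left(X^{2} - 254 X\right) - 60\right) X = \left(-60 + X^{2} - 254 X\right) X = X \left(-60 + X^{2} - 254 X\right)$)
$\frac{1}{-54282 + C{\left(x \right)}} = \frac{1}{-54282 + 230 \left(-60 + 230^{2} - 58420\right)} = \frac{1}{-54282 + 230 \left(-60 + 52900 - 58420\right)} = \frac{1}{-54282 + 230 \left(-5580\right)} = \frac{1}{-54282 - 1283400} = \frac{1}{-1337682} = - \frac{1}{1337682}$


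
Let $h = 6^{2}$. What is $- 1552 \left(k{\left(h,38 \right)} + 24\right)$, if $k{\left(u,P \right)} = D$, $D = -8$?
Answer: $-24832$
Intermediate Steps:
$h = 36$
$k{\left(u,P \right)} = -8$
$- 1552 \left(k{\left(h,38 \right)} + 24\right) = - 1552 \left(-8 + 24\right) = \left(-1552\right) 16 = -24832$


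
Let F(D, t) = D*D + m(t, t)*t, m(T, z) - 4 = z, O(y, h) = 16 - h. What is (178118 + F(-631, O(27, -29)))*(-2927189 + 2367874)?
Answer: -323554778460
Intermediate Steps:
m(T, z) = 4 + z
F(D, t) = D² + t*(4 + t) (F(D, t) = D*D + (4 + t)*t = D² + t*(4 + t))
(178118 + F(-631, O(27, -29)))*(-2927189 + 2367874) = (178118 + ((-631)² + (16 - 1*(-29))*(4 + (16 - 1*(-29)))))*(-2927189 + 2367874) = (178118 + (398161 + (16 + 29)*(4 + (16 + 29))))*(-559315) = (178118 + (398161 + 45*(4 + 45)))*(-559315) = (178118 + (398161 + 45*49))*(-559315) = (178118 + (398161 + 2205))*(-559315) = (178118 + 400366)*(-559315) = 578484*(-559315) = -323554778460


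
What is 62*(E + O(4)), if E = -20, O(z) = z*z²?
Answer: 2728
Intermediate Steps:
O(z) = z³
62*(E + O(4)) = 62*(-20 + 4³) = 62*(-20 + 64) = 62*44 = 2728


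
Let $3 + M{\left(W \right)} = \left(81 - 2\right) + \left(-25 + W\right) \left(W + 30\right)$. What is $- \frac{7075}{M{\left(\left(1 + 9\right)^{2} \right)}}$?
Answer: $- \frac{7075}{9826} \approx -0.72003$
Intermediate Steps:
$M{\left(W \right)} = 76 + \left(-25 + W\right) \left(30 + W\right)$ ($M{\left(W \right)} = -3 + \left(\left(81 - 2\right) + \left(-25 + W\right) \left(W + 30\right)\right) = -3 + \left(79 + \left(-25 + W\right) \left(30 + W\right)\right) = 76 + \left(-25 + W\right) \left(30 + W\right)$)
$- \frac{7075}{M{\left(\left(1 + 9\right)^{2} \right)}} = - \frac{7075}{-674 + \left(\left(1 + 9\right)^{2}\right)^{2} + 5 \left(1 + 9\right)^{2}} = - \frac{7075}{-674 + \left(10^{2}\right)^{2} + 5 \cdot 10^{2}} = - \frac{7075}{-674 + 100^{2} + 5 \cdot 100} = - \frac{7075}{-674 + 10000 + 500} = - \frac{7075}{9826}$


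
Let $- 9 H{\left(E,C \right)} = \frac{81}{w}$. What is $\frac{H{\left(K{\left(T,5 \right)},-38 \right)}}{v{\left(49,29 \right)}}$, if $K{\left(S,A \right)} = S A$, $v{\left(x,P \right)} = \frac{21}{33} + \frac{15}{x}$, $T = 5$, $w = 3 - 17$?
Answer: $\frac{693}{1016} \approx 0.68209$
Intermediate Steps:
$w = -14$
$v{\left(x,P \right)} = \frac{7}{11} + \frac{15}{x}$ ($v{\left(x,P \right)} = 21 \cdot \frac{1}{33} + \frac{15}{x} = \frac{7}{11} + \frac{15}{x}$)
$K{\left(S,A \right)} = A S$
$H{\left(E,C \right)} = \frac{9}{14}$ ($H{\left(E,C \right)} = - \frac{81 \frac{1}{-14}}{9} = - \frac{81 \left(- \frac{1}{14}\right)}{9} = \left(- \frac{1}{9}\right) \left(- \frac{81}{14}\right) = \frac{9}{14}$)
$\frac{H{\left(K{\left(T,5 \right)},-38 \right)}}{v{\left(49,29 \right)}} = \frac{9}{14 \left(\frac{7}{11} + \frac{15}{49}\right)} = \frac{9}{14 \cdot \frac{508}{539}} = \frac{9}{14} \cdot \frac{539}{508} = \frac{693}{1016}$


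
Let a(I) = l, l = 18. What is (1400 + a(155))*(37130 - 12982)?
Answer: 34241864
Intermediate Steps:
a(I) = 18
(1400 + a(155))*(37130 - 12982) = (1400 + 18)*(37130 - 12982) = 1418*24148 = 34241864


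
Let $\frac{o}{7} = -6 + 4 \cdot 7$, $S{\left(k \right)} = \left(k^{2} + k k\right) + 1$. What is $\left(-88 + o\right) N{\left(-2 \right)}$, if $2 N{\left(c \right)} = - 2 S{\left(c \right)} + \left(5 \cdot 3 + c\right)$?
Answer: $-165$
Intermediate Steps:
$S{\left(k \right)} = 1 + 2 k^{2}$ ($S{\left(k \right)} = \left(k^{2} + k^{2}\right) + 1 = 2 k^{2} + 1 = 1 + 2 k^{2}$)
$N{\left(c \right)} = \frac{13}{2} + \frac{c}{2} - 2 c^{2}$ ($N{\left(c \right)} = \frac{- 2 \left(1 + 2 c^{2}\right) + \left(5 \cdot 3 + c\right)}{2} = \frac{\left(-2 - 4 c^{2}\right) + \left(15 + c\right)}{2} = \frac{13 + c - 4 c^{2}}{2} = \frac{13}{2} + \frac{c}{2} - 2 c^{2}$)
$o = 154$ ($o = 7 \left(-6 + 4 \cdot 7\right) = 7 \left(-6 + 28\right) = 7 \cdot 22 = 154$)
$\left(-88 + o\right) N{\left(-2 \right)} = \left(-88 + 154\right) \left(\frac{13}{2} + \frac{1}{2} \left(-2\right) - 2 \left(-2\right)^{2}\right) = 66 \left(\frac{13}{2} - 1 - 8\right) = 66 \left(- \frac{5}{2}\right) = -165$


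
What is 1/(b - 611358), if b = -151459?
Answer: -1/762817 ≈ -1.3109e-6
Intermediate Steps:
1/(b - 611358) = 1/(-151459 - 611358) = 1/(-762817) = -1/762817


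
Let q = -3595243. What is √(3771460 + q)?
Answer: √176217 ≈ 419.78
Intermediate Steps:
√(3771460 + q) = √(3771460 - 3595243) = √176217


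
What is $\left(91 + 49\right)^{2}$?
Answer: $19600$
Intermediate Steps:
$\left(91 + 49\right)^{2} = 140^{2} = 19600$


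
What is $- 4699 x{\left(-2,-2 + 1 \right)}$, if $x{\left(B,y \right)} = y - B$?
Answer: $-4699$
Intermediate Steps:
$- 4699 x{\left(-2,-2 + 1 \right)} = - 4699 \left(\left(-2 + 1\right) - -2\right) = - 4699 \left(-1 + 2\right) = \left(-4699\right) 1 = -4699$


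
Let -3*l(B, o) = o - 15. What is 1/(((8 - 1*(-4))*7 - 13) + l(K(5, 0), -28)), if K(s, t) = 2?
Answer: 3/256 ≈ 0.011719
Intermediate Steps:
l(B, o) = 5 - o/3 (l(B, o) = -(o - 15)/3 = -(-15 + o)/3 = 5 - o/3)
1/(((8 - 1*(-4))*7 - 13) + l(K(5, 0), -28)) = 1/(((8 - 1*(-4))*7 - 13) + (5 - 1/3*(-28))) = 1/(((8 + 4)*7 - 13) + (5 + 28/3)) = 1/((12*7 - 13) + 43/3) = 1/((84 - 13) + 43/3) = 1/(71 + 43/3) = 1/(256/3) = 3/256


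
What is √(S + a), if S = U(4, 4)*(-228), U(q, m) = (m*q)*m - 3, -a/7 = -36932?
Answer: 2*√61154 ≈ 494.59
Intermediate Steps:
a = 258524 (a = -7*(-36932) = 258524)
U(q, m) = -3 + q*m² (U(q, m) = q*m² - 3 = -3 + q*m²)
S = -13908 (S = (-3 + 4*4²)*(-228) = (-3 + 4*16)*(-228) = (-3 + 64)*(-228) = 61*(-228) = -13908)
√(S + a) = √(-13908 + 258524) = √244616 = 2*√61154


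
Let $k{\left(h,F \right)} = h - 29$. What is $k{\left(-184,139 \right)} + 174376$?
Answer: $174163$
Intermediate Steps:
$k{\left(h,F \right)} = -29 + h$
$k{\left(-184,139 \right)} + 174376 = \left(-29 - 184\right) + 174376 = -213 + 174376 = 174163$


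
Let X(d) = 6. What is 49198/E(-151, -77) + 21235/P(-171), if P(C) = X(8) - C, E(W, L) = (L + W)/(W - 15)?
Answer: 40288256/1121 ≈ 35940.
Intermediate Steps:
E(W, L) = (L + W)/(-15 + W)
P(C) = 6 - C
49198/E(-151, -77) + 21235/P(-171) = 49198/(((-77 - 151)/(-15 - 151))) + 21235/(6 - 1*(-171)) = 49198/((-228/(-166))) + 21235/(6 + 171) = 49198/((-1/166*(-228))) + 21235/177 = 49198/(114/83) + 21235*(1/177) = 49198*(83/114) + 21235/177 = 2041717/57 + 21235/177 = 40288256/1121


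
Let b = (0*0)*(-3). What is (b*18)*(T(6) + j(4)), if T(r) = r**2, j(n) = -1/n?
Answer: 0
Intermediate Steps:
b = 0 (b = 0*(-3) = 0)
(b*18)*(T(6) + j(4)) = (0*18)*(6**2 - 1/4) = 0*(36 - 1*1/4) = 0*(36 - 1/4) = 0*(143/4) = 0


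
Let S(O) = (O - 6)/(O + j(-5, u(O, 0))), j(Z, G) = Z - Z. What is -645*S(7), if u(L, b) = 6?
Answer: -645/7 ≈ -92.143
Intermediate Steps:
j(Z, G) = 0
S(O) = (-6 + O)/O (S(O) = (O - 6)/(O + 0) = (-6 + O)/O)
-645*S(7) = -645*(-6 + 7)/7 = -645/7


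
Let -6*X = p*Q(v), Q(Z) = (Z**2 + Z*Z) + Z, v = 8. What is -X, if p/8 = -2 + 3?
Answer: 544/3 ≈ 181.33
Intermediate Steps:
p = 8 (p = 8*(-2 + 3) = 8*1 = 8)
Q(Z) = Z + 2*Z**2 (Q(Z) = (Z**2 + Z**2) + Z = 2*Z**2 + Z = Z + 2*Z**2)
X = -544/3 (X = -4*8*(1 + 2*8)/3 = -4*8*(1 + 16)/3 = -4*8*17/3 = -4*136/3 = -1/6*1088 = -544/3 ≈ -181.33)
-X = -1*(-544/3) = 544/3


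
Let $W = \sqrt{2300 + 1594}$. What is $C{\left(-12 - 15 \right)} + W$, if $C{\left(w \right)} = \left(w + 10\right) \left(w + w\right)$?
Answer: $918 + \sqrt{3894} \approx 980.4$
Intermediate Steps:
$C{\left(w \right)} = 2 w \left(10 + w\right)$ ($C{\left(w \right)} = \left(10 + w\right) 2 w = 2 w \left(10 + w\right)$)
$W = \sqrt{3894} \approx 62.402$
$C{\left(-12 - 15 \right)} + W = 2 \left(-12 - 15\right) \left(10 - 27\right) + \sqrt{3894} = 2 \left(-27\right) \left(10 - 27\right) + \sqrt{3894} = 2 \left(-27\right) \left(-17\right) + \sqrt{3894} = 918 + \sqrt{3894}$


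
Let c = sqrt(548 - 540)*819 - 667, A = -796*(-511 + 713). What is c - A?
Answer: 160125 + 1638*sqrt(2) ≈ 1.6244e+5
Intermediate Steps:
A = -160792 (A = -796*202 = -160792)
c = -667 + 1638*sqrt(2) (c = sqrt(8)*819 - 667 = (2*sqrt(2))*819 - 667 = 1638*sqrt(2) - 667 = -667 + 1638*sqrt(2) ≈ 1649.5)
c - A = (-667 + 1638*sqrt(2)) - 1*(-160792) = (-667 + 1638*sqrt(2)) + 160792 = 160125 + 1638*sqrt(2)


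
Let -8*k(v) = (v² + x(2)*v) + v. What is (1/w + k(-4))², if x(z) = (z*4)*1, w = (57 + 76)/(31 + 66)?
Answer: 737881/70756 ≈ 10.429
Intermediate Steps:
w = 133/97 ≈ 1.3711
x(z) = 4*z (x(z) = (4*z)*1 = 4*z)
k(v) = -9*v/8 - v²/8 (k(v) = -((v² + (4*2)*v) + v)/8 = -((v² + 8*v) + v)/8 = -(v² + 9*v)/8 = -9*v/8 - v²/8)
(1/w + k(-4))² = (1/(133/97) - ⅛*(-4)*(9 - 4))² = (97/133 - ⅛*(-4)*5)² = (97/133 + 5/2)² = (859/266)² = 737881/70756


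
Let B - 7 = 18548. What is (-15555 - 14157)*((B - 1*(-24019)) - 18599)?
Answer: -712345200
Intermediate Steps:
B = 18555 (B = 7 + 18548 = 18555)
(-15555 - 14157)*((B - 1*(-24019)) - 18599) = (-15555 - 14157)*((18555 - 1*(-24019)) - 18599) = -29712*((18555 + 24019) - 18599) = -29712*(42574 - 18599) = -29712*23975 = -712345200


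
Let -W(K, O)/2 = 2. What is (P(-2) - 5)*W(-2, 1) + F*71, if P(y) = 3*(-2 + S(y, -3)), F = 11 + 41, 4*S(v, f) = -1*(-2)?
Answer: 3730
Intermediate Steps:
S(v, f) = ½ (S(v, f) = (-1*(-2))/4 = (¼)*2 = ½)
W(K, O) = -4 (W(K, O) = -2*2 = -4)
F = 52
P(y) = -9/2 (P(y) = 3*(-2 + ½) = 3*(-3/2) = -9/2)
(P(-2) - 5)*W(-2, 1) + F*71 = (-9/2 - 5)*(-4) + 52*71 = -19/2*(-4) + 3692 = 38 + 3692 = 3730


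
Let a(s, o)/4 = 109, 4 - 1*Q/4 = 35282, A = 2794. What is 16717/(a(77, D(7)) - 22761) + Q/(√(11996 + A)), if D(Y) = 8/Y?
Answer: -16717/22325 - 70556*√14790/7395 ≈ -1161.1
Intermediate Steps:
Q = -141112 (Q = 16 - 4*35282 = 16 - 141128 = -141112)
a(s, o) = 436 (a(s, o) = 4*109 = 436)
16717/(a(77, D(7)) - 22761) + Q/(√(11996 + A)) = 16717/(436 - 22761) - 141112/√(11996 + 2794) = 16717/(-22325) - 141112*√14790/14790 = 16717*(-1/22325) - 70556*√14790/7395 = -16717/22325 - 70556*√14790/7395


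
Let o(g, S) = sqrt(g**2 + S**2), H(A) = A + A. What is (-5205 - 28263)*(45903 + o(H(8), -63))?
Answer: -1538457024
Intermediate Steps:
H(A) = 2*A
o(g, S) = sqrt(S**2 + g**2)
(-5205 - 28263)*(45903 + o(H(8), -63)) = (-5205 - 28263)*(45903 + sqrt((-63)**2 + (2*8)**2)) = -33468*(45903 + sqrt(3969 + 16**2)) = -33468*(45903 + sqrt(3969 + 256)) = -33468*(45903 + sqrt(4225)) = -33468*(45903 + 65) = -33468*45968 = -1538457024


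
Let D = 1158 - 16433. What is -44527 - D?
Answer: -29252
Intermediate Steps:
D = -15275
-44527 - D = -44527 - 1*(-15275) = -44527 + 15275 = -29252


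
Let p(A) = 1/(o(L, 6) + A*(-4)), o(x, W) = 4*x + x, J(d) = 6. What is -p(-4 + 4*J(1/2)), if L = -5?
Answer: 1/105 ≈ 0.0095238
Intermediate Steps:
o(x, W) = 5*x
p(A) = 1/(-25 - 4*A) (p(A) = 1/(5*(-5) + A*(-4)) = 1/(-25 - 4*A))
-p(-4 + 4*J(1/2)) = -(-1)/(25 + 4*(-4 + 4*6)) = -(-1)/(25 + 4*(-4 + 24)) = -(-1)/(25 + 4*20) = -(-1)/(25 + 80) = -(-1)/105 = -1*(-1/105) = 1/105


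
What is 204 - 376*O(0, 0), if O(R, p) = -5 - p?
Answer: 2084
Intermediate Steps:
204 - 376*O(0, 0) = 204 - 376*(-5 - 1*0) = 204 - 376*(-5 + 0) = 204 - 376*(-5) = 204 + 1880 = 2084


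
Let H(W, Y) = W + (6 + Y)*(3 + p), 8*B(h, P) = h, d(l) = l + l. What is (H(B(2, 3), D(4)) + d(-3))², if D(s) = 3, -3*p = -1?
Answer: 9409/16 ≈ 588.06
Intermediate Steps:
p = ⅓ (p = -⅓*(-1) = ⅓ ≈ 0.33333)
d(l) = 2*l
B(h, P) = h/8
H(W, Y) = 20 + W + 10*Y/3 (H(W, Y) = W + (6 + Y)*(3 + ⅓) = W + (6 + Y)*(10/3) = W + (20 + 10*Y/3) = 20 + W + 10*Y/3)
(H(B(2, 3), D(4)) + d(-3))² = ((20 + (⅛)*2 + (10/3)*3) + 2*(-3))² = ((20 + ¼ + 10) - 6)² = (121/4 - 6)² = (97/4)² = 9409/16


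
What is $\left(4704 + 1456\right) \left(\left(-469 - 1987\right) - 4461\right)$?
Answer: $-42608720$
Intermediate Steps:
$\left(4704 + 1456\right) \left(\left(-469 - 1987\right) - 4461\right) = 6160 \left(\left(-469 - 1987\right) - 4461\right) = 6160 \left(-2456 - 4461\right) = 6160 \left(-6917\right) = -42608720$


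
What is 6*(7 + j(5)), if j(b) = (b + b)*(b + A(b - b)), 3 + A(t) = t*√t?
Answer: 162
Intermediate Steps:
A(t) = -3 + t^(3/2) (A(t) = -3 + t*√t = -3 + t^(3/2))
j(b) = 2*b*(-3 + b) (j(b) = (b + b)*(b + (-3 + (b - b)^(3/2))) = (2*b)*(b + (-3 + 0^(3/2))) = (2*b)*(b + (-3 + 0)) = (2*b)*(b - 3) = (2*b)*(-3 + b) = 2*b*(-3 + b))
6*(7 + j(5)) = 6*(7 + 2*5*(-3 + 5)) = 6*(7 + 2*5*2) = 6*(7 + 20) = 6*27 = 162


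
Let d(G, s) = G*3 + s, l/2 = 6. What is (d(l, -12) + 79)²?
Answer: 10609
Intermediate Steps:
l = 12 (l = 2*6 = 12)
d(G, s) = s + 3*G (d(G, s) = 3*G + s = s + 3*G)
(d(l, -12) + 79)² = ((-12 + 3*12) + 79)² = ((-12 + 36) + 79)² = (24 + 79)² = 103² = 10609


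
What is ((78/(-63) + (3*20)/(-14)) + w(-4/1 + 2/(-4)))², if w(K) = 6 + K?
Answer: 28561/1764 ≈ 16.191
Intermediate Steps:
((78/(-63) + (3*20)/(-14)) + w(-4/1 + 2/(-4)))² = ((78/(-63) + (3*20)/(-14)) + (6 + (-4/1 + 2/(-4))))² = ((78*(-1/63) + 60*(-1/14)) + (6 + (-4*1 + 2*(-¼))))² = ((-26/21 - 30/7) + (6 + (-4 - ½)))² = (-116/21 + (6 - 9/2))² = (-116/21 + 3/2)² = (-169/42)² = 28561/1764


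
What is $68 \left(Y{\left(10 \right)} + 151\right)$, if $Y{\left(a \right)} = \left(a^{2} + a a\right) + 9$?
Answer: $24480$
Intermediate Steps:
$Y{\left(a \right)} = 9 + 2 a^{2}$ ($Y{\left(a \right)} = \left(a^{2} + a^{2}\right) + 9 = 2 a^{2} + 9 = 9 + 2 a^{2}$)
$68 \left(Y{\left(10 \right)} + 151\right) = 68 \left(\left(9 + 2 \cdot 10^{2}\right) + 151\right) = 68 \left(\left(9 + 2 \cdot 100\right) + 151\right) = 68 \left(\left(9 + 200\right) + 151\right) = 68 \left(209 + 151\right) = 68 \cdot 360 = 24480$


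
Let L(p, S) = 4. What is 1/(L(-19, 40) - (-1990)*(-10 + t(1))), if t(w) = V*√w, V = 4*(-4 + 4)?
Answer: -1/19896 ≈ -5.0261e-5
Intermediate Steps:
V = 0 (V = 4*0 = 0)
t(w) = 0 (t(w) = 0*√w = 0)
1/(L(-19, 40) - (-1990)*(-10 + t(1))) = 1/(4 - (-1990)*(-10 + 0)) = 1/(4 - (-1990)*(-10)) = 1/(4 - 398*50) = 1/(4 - 19900) = 1/(-19896) = -1/19896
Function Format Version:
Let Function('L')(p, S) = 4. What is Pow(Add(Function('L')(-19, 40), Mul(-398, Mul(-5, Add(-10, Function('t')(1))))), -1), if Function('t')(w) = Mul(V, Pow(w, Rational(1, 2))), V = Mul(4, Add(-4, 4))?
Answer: Rational(-1, 19896) ≈ -5.0261e-5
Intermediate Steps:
V = 0 (V = Mul(4, 0) = 0)
Function('t')(w) = 0 (Function('t')(w) = Mul(0, Pow(w, Rational(1, 2))) = 0)
Pow(Add(Function('L')(-19, 40), Mul(-398, Mul(-5, Add(-10, Function('t')(1))))), -1) = Pow(Add(4, Mul(-398, Mul(-5, Add(-10, 0)))), -1) = Pow(Add(4, Mul(-398, Mul(-5, -10))), -1) = Pow(Add(4, Mul(-398, 50)), -1) = Pow(Add(4, -19900), -1) = Pow(-19896, -1) = Rational(-1, 19896)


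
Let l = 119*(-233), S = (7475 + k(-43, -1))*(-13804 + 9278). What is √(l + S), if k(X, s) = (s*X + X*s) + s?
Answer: 7*I*√698863 ≈ 5851.9*I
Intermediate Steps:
k(X, s) = s + 2*X*s (k(X, s) = (X*s + X*s) + s = 2*X*s + s = s + 2*X*s)
S = -34216560 (S = (7475 - (1 + 2*(-43)))*(-13804 + 9278) = (7475 - (1 - 86))*(-4526) = (7475 - 1*(-85))*(-4526) = (7475 + 85)*(-4526) = 7560*(-4526) = -34216560)
l = -27727
√(l + S) = √(-27727 - 34216560) = √(-34244287) = 7*I*√698863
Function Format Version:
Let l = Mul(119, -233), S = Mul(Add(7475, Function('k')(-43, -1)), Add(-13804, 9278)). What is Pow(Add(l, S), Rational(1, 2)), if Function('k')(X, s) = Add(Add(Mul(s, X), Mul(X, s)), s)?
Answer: Mul(7, I, Pow(698863, Rational(1, 2))) ≈ Mul(5851.9, I)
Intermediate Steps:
Function('k')(X, s) = Add(s, Mul(2, X, s)) (Function('k')(X, s) = Add(Add(Mul(X, s), Mul(X, s)), s) = Add(Mul(2, X, s), s) = Add(s, Mul(2, X, s)))
S = -34216560 (S = Mul(Add(7475, Mul(-1, Add(1, Mul(2, -43)))), Add(-13804, 9278)) = Mul(Add(7475, Mul(-1, Add(1, -86))), -4526) = Mul(Add(7475, Mul(-1, -85)), -4526) = Mul(Add(7475, 85), -4526) = Mul(7560, -4526) = -34216560)
l = -27727
Pow(Add(l, S), Rational(1, 2)) = Pow(Add(-27727, -34216560), Rational(1, 2)) = Pow(-34244287, Rational(1, 2)) = Mul(7, I, Pow(698863, Rational(1, 2)))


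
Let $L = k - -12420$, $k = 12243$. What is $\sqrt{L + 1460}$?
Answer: $\sqrt{26123} \approx 161.63$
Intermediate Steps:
$L = 24663$ ($L = 12243 - -12420 = 12243 + 12420 = 24663$)
$\sqrt{L + 1460} = \sqrt{24663 + 1460} = \sqrt{26123}$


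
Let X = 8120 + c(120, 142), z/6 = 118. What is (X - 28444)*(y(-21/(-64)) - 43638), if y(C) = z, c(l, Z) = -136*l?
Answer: 1573126920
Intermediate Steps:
z = 708 (z = 6*118 = 708)
y(C) = 708
X = -8200 (X = 8120 - 136*120 = 8120 - 16320 = -8200)
(X - 28444)*(y(-21/(-64)) - 43638) = (-8200 - 28444)*(708 - 43638) = -36644*(-42930) = 1573126920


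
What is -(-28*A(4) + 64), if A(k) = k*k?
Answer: 384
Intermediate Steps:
A(k) = k**2
-(-28*A(4) + 64) = -(-28*4**2 + 64) = -(-28*16 + 64) = -(-448 + 64) = -1*(-384) = 384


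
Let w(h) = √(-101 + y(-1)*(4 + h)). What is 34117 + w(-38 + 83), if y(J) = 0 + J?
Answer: 34117 + 5*I*√6 ≈ 34117.0 + 12.247*I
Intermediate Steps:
y(J) = J
w(h) = √(-105 - h) (w(h) = √(-101 - (4 + h)) = √(-101 + (-4 - h)) = √(-105 - h))
34117 + w(-38 + 83) = 34117 + √(-105 - (-38 + 83)) = 34117 + √(-105 - 1*45) = 34117 + √(-105 - 45) = 34117 + √(-150) = 34117 + 5*I*√6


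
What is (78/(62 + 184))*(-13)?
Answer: -169/41 ≈ -4.1219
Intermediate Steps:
(78/(62 + 184))*(-13) = (78/246)*(-13) = ((1/246)*78)*(-13) = (13/41)*(-13) = -169/41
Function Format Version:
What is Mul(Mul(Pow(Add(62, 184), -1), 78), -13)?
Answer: Rational(-169, 41) ≈ -4.1219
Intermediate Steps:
Mul(Mul(Pow(Add(62, 184), -1), 78), -13) = Mul(Mul(Pow(246, -1), 78), -13) = Mul(Mul(Rational(1, 246), 78), -13) = Mul(Rational(13, 41), -13) = Rational(-169, 41)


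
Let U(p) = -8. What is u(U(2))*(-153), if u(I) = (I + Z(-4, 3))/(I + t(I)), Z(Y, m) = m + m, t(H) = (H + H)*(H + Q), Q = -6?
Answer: 17/12 ≈ 1.4167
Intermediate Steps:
t(H) = 2*H*(-6 + H) (t(H) = (H + H)*(H - 6) = (2*H)*(-6 + H) = 2*H*(-6 + H))
Z(Y, m) = 2*m
u(I) = (6 + I)/(I + 2*I*(-6 + I)) (u(I) = (I + 2*3)/(I + 2*I*(-6 + I)) = (I + 6)/(I + 2*I*(-6 + I)) = (6 + I)/(I + 2*I*(-6 + I)))
u(U(2))*(-153) = ((6 - 8)/((-8)*(-11 + 2*(-8))))*(-153) = -1/8*(-2)/(-11 - 16)*(-153) = -1/8*(-2)/(-27)*(-153) = -1/8*(-1/27)*(-2)*(-153) = -1/108*(-153) = 17/12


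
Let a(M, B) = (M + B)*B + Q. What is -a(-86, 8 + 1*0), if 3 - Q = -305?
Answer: 316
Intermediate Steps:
Q = 308 (Q = 3 - 1*(-305) = 3 + 305 = 308)
a(M, B) = 308 + B*(B + M) (a(M, B) = (M + B)*B + 308 = (B + M)*B + 308 = B*(B + M) + 308 = 308 + B*(B + M))
-a(-86, 8 + 1*0) = -(308 + (8 + 1*0)² + (8 + 1*0)*(-86)) = -(308 + (8 + 0)² + (8 + 0)*(-86)) = -(308 + 8² + 8*(-86)) = -(308 + 64 - 688) = -1*(-316) = 316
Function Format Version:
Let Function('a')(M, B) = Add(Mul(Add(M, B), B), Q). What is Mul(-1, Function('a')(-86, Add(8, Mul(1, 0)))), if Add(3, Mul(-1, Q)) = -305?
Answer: 316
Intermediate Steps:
Q = 308 (Q = Add(3, Mul(-1, -305)) = Add(3, 305) = 308)
Function('a')(M, B) = Add(308, Mul(B, Add(B, M))) (Function('a')(M, B) = Add(Mul(Add(M, B), B), 308) = Add(Mul(Add(B, M), B), 308) = Add(Mul(B, Add(B, M)), 308) = Add(308, Mul(B, Add(B, M))))
Mul(-1, Function('a')(-86, Add(8, Mul(1, 0)))) = Mul(-1, Add(308, Pow(Add(8, Mul(1, 0)), 2), Mul(Add(8, Mul(1, 0)), -86))) = Mul(-1, Add(308, Pow(Add(8, 0), 2), Mul(Add(8, 0), -86))) = Mul(-1, Add(308, Pow(8, 2), Mul(8, -86))) = Mul(-1, Add(308, 64, -688)) = Mul(-1, -316) = 316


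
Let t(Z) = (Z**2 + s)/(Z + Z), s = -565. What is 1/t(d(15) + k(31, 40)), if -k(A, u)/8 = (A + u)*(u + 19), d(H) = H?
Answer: -33497/561024222 ≈ -5.9707e-5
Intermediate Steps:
k(A, u) = -8*(19 + u)*(A + u) (k(A, u) = -8*(A + u)*(u + 19) = -8*(A + u)*(19 + u) = -8*(19 + u)*(A + u))
t(Z) = (-565 + Z**2)/(2*Z) (t(Z) = (Z**2 - 565)/(Z + Z) = (-565 + Z**2)/((2*Z)) = (-565 + Z**2)*(1/(2*Z)) = (-565 + Z**2)/(2*Z))
1/t(d(15) + k(31, 40)) = 1/((-565 + (15 + (-152*31 - 152*40 - 8*40**2 - 8*31*40))**2)/(2*(15 + (-152*31 - 152*40 - 8*40**2 - 8*31*40)))) = 1/((-565 + (15 + (-4712 - 6080 - 8*1600 - 9920))**2)/(2*(15 + (-4712 - 6080 - 8*1600 - 9920)))) = 1/((-565 + (15 + (-4712 - 6080 - 12800 - 9920))**2)/(2*(15 + (-4712 - 6080 - 12800 - 9920)))) = 1/((-565 + (15 - 33512)**2)/(2*(15 - 33512))) = 1/((1/2)*(-565 + (-33497)**2)/(-33497)) = 1/((1/2)*(-1/33497)*(-565 + 1122049009)) = 1/((1/2)*(-1/33497)*1122048444) = 1/(-561024222/33497) = -33497/561024222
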